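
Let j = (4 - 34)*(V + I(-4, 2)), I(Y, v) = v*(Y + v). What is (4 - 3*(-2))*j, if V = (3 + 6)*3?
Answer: -6900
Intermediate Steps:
V = 27 (V = 9*3 = 27)
j = -690 (j = (4 - 34)*(27 + 2*(-4 + 2)) = -30*(27 + 2*(-2)) = -30*(27 - 4) = -30*23 = -690)
(4 - 3*(-2))*j = (4 - 3*(-2))*(-690) = (4 + 6)*(-690) = 10*(-690) = -6900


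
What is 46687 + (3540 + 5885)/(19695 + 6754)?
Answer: 1234833888/26449 ≈ 46687.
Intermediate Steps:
46687 + (3540 + 5885)/(19695 + 6754) = 46687 + 9425/26449 = 1234833888/26449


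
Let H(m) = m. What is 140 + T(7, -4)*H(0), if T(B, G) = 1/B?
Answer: 140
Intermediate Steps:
140 + T(7, -4)*H(0) = 140 + 0/7 = 140 + (⅐)*0 = 140 + 0 = 140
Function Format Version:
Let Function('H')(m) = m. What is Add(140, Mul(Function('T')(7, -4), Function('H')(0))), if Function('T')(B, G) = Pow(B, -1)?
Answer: 140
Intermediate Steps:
Add(140, Mul(Function('T')(7, -4), Function('H')(0))) = Add(140, Mul(Pow(7, -1), 0)) = Add(140, Mul(Rational(1, 7), 0)) = Add(140, 0) = 140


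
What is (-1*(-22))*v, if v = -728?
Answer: -16016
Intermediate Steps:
(-1*(-22))*v = -1*(-22)*(-728) = 22*(-728) = -16016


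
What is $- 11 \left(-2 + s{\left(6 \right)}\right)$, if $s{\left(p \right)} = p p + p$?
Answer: $-440$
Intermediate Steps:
$s{\left(p \right)} = p + p^{2}$ ($s{\left(p \right)} = p^{2} + p = p + p^{2}$)
$- 11 \left(-2 + s{\left(6 \right)}\right) = - 11 \left(-2 + 6 \left(1 + 6\right)\right) = - 11 \left(-2 + 6 \cdot 7\right) = - 11 \left(-2 + 42\right) = \left(-11\right) 40 = -440$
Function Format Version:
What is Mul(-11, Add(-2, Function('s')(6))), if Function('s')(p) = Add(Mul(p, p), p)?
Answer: -440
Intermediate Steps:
Function('s')(p) = Add(p, Pow(p, 2)) (Function('s')(p) = Add(Pow(p, 2), p) = Add(p, Pow(p, 2)))
Mul(-11, Add(-2, Function('s')(6))) = Mul(-11, Add(-2, Mul(6, Add(1, 6)))) = Mul(-11, Add(-2, Mul(6, 7))) = Mul(-11, Add(-2, 42)) = Mul(-11, 40) = -440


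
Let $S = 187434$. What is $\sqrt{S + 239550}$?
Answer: $2 \sqrt{106746} \approx 653.44$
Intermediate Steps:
$\sqrt{S + 239550} = \sqrt{187434 + 239550} = \sqrt{426984} = 2 \sqrt{106746}$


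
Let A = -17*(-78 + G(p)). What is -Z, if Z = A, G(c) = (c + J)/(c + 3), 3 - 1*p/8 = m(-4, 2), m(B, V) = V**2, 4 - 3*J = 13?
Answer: -6443/5 ≈ -1288.6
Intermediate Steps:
J = -3 (J = 4/3 - 1/3*13 = 4/3 - 13/3 = -3)
p = -8 (p = 24 - 8*2**2 = 24 - 8*4 = 24 - 32 = -8)
G(c) = (-3 + c)/(3 + c) (G(c) = (c - 3)/(c + 3) = (-3 + c)/(3 + c))
A = 6443/5 (A = -17*(-78 + (-3 - 8)/(3 - 8)) = -17*(-78 - 11/(-5)) = -17*(-78 - 1/5*(-11)) = -17*(-78 + 11/5) = -17*(-379/5) = 6443/5 ≈ 1288.6)
Z = 6443/5 ≈ 1288.6
-Z = -1*6443/5 = -6443/5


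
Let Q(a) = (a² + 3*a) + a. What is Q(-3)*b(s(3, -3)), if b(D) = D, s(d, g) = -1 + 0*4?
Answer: 3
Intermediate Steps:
Q(a) = a² + 4*a
s(d, g) = -1 (s(d, g) = -1 + 0 = -1)
Q(-3)*b(s(3, -3)) = -3*(4 - 3)*(-1) = -3*1*(-1) = -3*(-1) = 3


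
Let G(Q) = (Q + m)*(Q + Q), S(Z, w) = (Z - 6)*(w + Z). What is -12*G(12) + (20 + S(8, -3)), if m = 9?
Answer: -6018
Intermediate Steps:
S(Z, w) = (-6 + Z)*(Z + w)
G(Q) = 2*Q*(9 + Q) (G(Q) = (Q + 9)*(Q + Q) = (9 + Q)*(2*Q) = 2*Q*(9 + Q))
-12*G(12) + (20 + S(8, -3)) = -24*12*(9 + 12) + (20 + (8² - 6*8 - 6*(-3) + 8*(-3))) = -24*12*21 + (20 + (64 - 48 + 18 - 24)) = -12*504 + (20 + 10) = -6048 + 30 = -6018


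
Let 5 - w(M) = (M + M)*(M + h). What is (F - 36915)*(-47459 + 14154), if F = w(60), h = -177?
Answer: 761685350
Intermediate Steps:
w(M) = 5 - 2*M*(-177 + M) (w(M) = 5 - (M + M)*(M - 177) = 5 - 2*M*(-177 + M))
F = 14045 (F = 5 - 2*60**2 + 354*60 = 5 - 2*3600 + 21240 = 5 - 7200 + 21240 = 14045)
(F - 36915)*(-47459 + 14154) = (14045 - 36915)*(-47459 + 14154) = -22870*(-33305) = 761685350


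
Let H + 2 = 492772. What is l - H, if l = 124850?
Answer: -367920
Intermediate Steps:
H = 492770 (H = -2 + 492772 = 492770)
l - H = 124850 - 1*492770 = 124850 - 492770 = -367920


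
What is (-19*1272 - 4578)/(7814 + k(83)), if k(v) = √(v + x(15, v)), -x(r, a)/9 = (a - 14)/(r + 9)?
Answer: -1796969952/488468311 + 57492*√914/488468311 ≈ -3.6752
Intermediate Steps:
x(r, a) = -9*(-14 + a)/(9 + r) (x(r, a) = -9*(a - 14)/(r + 9) = -9*(-14 + a)/(9 + r))
k(v) = √(21/4 + 5*v/8) (k(v) = √(v + 9*(14 - v)/(9 + 15)) = √(v + 9*(14 - v)/24) = √(v + 9*(1/24)*(14 - v)) = √(v + (21/4 - 3*v/8)) = √(21/4 + 5*v/8))
(-19*1272 - 4578)/(7814 + k(83)) = (-19*1272 - 4578)/(7814 + √(84 + 10*83)/4) = (-24168 - 4578)/(7814 + √(84 + 830)/4) = -28746/(7814 + √914/4)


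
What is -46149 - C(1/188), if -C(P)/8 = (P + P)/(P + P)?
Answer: -46141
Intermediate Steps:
C(P) = -8 (C(P) = -8*(P + P)/(P + P) = -8*2*P/(2*P) = -8*2*P*1/(2*P) = -8*1 = -8)
-46149 - C(1/188) = -46149 - 1*(-8) = -46149 + 8 = -46141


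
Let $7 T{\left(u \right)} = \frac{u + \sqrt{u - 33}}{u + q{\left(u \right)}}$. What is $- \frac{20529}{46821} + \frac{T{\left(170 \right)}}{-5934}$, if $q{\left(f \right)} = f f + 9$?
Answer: $- \frac{4132774728688}{9425718907857} - \frac{\sqrt{137}}{1207883502} \approx -0.43846$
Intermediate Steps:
$q{\left(f \right)} = 9 + f^{2}$ ($q{\left(f \right)} = f^{2} + 9 = 9 + f^{2}$)
$T{\left(u \right)} = \frac{u + \sqrt{-33 + u}}{7 \left(9 + u + u^{2}\right)}$ ($T{\left(u \right)} = \frac{\left(u + \sqrt{u - 33}\right) \frac{1}{u + \left(9 + u^{2}\right)}}{7} = \frac{\left(u + \sqrt{-33 + u}\right) \frac{1}{9 + u + u^{2}}}{7} = \frac{\frac{1}{9 + u + u^{2}} \left(u + \sqrt{-33 + u}\right)}{7} = \frac{u + \sqrt{-33 + u}}{7 \left(9 + u + u^{2}\right)}$)
$- \frac{20529}{46821} + \frac{T{\left(170 \right)}}{-5934} = - \frac{20529}{46821} + \frac{\frac{1}{7} \frac{1}{9 + 170 + 170^{2}} \left(170 + \sqrt{-33 + 170}\right)}{-5934} = \left(-20529\right) \frac{1}{46821} + \frac{170 + \sqrt{137}}{7 \left(9 + 170 + 28900\right)} \left(- \frac{1}{5934}\right) = - \frac{6843}{15607} + \frac{170 + \sqrt{137}}{7 \cdot 29079} \left(- \frac{1}{5934}\right) = - \frac{6843}{15607} + \frac{1}{7} \cdot \frac{1}{29079} \left(170 + \sqrt{137}\right) \left(- \frac{1}{5934}\right) = - \frac{6843}{15607} + \left(\frac{170}{203553} + \frac{\sqrt{137}}{203553}\right) \left(- \frac{1}{5934}\right) = - \frac{6843}{15607} - \left(\frac{85}{603941751} + \frac{\sqrt{137}}{1207883502}\right) = - \frac{4132774728688}{9425718907857} - \frac{\sqrt{137}}{1207883502}$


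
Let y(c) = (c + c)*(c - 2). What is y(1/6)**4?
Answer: 14641/104976 ≈ 0.13947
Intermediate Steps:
y(c) = 2*c*(-2 + c) (y(c) = (2*c)*(-2 + c) = 2*c*(-2 + c))
y(1/6)**4 = (2*(-2 + 1/6)/6)**4 = (2*(1/6)*(-2 + 1/6))**4 = (2*(1/6)*(-11/6))**4 = (-11/18)**4 = 14641/104976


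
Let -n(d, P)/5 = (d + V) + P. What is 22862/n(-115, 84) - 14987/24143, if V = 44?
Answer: -78990203/224185 ≈ -352.34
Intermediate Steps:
n(d, P) = -220 - 5*P - 5*d (n(d, P) = -5*((d + 44) + P) = -5*((44 + d) + P) = -5*(44 + P + d) = -220 - 5*P - 5*d)
22862/n(-115, 84) - 14987/24143 = 22862/(-220 - 5*84 - 5*(-115)) - 14987/24143 = 22862/(-220 - 420 + 575) - 14987*1/24143 = 22862/(-65) - 2141/3449 = 22862*(-1/65) - 2141/3449 = -22862/65 - 2141/3449 = -78990203/224185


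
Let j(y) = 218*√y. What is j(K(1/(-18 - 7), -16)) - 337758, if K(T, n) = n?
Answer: -337758 + 872*I ≈ -3.3776e+5 + 872.0*I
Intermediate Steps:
j(K(1/(-18 - 7), -16)) - 337758 = 218*√(-16) - 337758 = 218*(4*I) - 337758 = 872*I - 337758 = -337758 + 872*I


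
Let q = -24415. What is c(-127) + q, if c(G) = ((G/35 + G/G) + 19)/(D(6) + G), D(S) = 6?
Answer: -103398098/4235 ≈ -24415.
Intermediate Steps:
c(G) = (20 + G/35)/(6 + G) (c(G) = ((G/35 + G/G) + 19)/(6 + G) = ((G*(1/35) + 1) + 19)/(6 + G) = ((G/35 + 1) + 19)/(6 + G) = ((1 + G/35) + 19)/(6 + G) = (20 + G/35)/(6 + G))
c(-127) + q = (700 - 127)/(35*(6 - 127)) - 24415 = (1/35)*573/(-121) - 24415 = (1/35)*(-1/121)*573 - 24415 = -573/4235 - 24415 = -103398098/4235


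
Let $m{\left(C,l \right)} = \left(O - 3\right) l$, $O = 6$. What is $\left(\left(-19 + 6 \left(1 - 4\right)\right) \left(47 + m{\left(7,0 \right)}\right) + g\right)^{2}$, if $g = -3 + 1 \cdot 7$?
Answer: $3010225$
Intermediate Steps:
$m{\left(C,l \right)} = 3 l$ ($m{\left(C,l \right)} = \left(6 - 3\right) l = 3 l$)
$g = 4$ ($g = -3 + 7 = 4$)
$\left(\left(-19 + 6 \left(1 - 4\right)\right) \left(47 + m{\left(7,0 \right)}\right) + g\right)^{2} = \left(\left(-19 + 6 \left(1 - 4\right)\right) \left(47 + 3 \cdot 0\right) + 4\right)^{2} = \left(\left(-19 + 6 \left(-3\right)\right) \left(47 + 0\right) + 4\right)^{2} = \left(\left(-19 - 18\right) 47 + 4\right)^{2} = \left(\left(-37\right) 47 + 4\right)^{2} = \left(-1739 + 4\right)^{2} = \left(-1735\right)^{2} = 3010225$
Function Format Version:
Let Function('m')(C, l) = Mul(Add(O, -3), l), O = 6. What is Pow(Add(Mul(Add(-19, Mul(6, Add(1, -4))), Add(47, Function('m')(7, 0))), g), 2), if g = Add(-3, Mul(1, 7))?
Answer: 3010225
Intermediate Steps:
Function('m')(C, l) = Mul(3, l) (Function('m')(C, l) = Mul(Add(6, -3), l) = Mul(3, l))
g = 4 (g = Add(-3, 7) = 4)
Pow(Add(Mul(Add(-19, Mul(6, Add(1, -4))), Add(47, Function('m')(7, 0))), g), 2) = Pow(Add(Mul(Add(-19, Mul(6, Add(1, -4))), Add(47, Mul(3, 0))), 4), 2) = Pow(Add(Mul(Add(-19, Mul(6, -3)), Add(47, 0)), 4), 2) = Pow(Add(Mul(Add(-19, -18), 47), 4), 2) = Pow(Add(Mul(-37, 47), 4), 2) = Pow(Add(-1739, 4), 2) = Pow(-1735, 2) = 3010225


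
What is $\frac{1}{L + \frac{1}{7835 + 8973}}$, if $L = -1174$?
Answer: $- \frac{16808}{19732591} \approx -0.00085179$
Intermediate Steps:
$\frac{1}{L + \frac{1}{7835 + 8973}} = \frac{1}{-1174 + \frac{1}{7835 + 8973}} = \frac{1}{-1174 + \frac{1}{16808}} = \frac{1}{- \frac{19732591}{16808}} = - \frac{16808}{19732591}$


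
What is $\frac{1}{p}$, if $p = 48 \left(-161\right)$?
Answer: $- \frac{1}{7728} \approx -0.0001294$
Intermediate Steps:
$p = -7728$
$\frac{1}{p} = \frac{1}{-7728} = - \frac{1}{7728}$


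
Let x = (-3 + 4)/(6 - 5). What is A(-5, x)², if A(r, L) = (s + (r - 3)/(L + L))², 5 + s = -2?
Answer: 14641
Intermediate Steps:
s = -7 (s = -5 - 2 = -7)
x = 1 (x = 1/1 = 1*1 = 1)
A(r, L) = (-7 + (-3 + r)/(2*L))² (A(r, L) = (-7 + (r - 3)/(L + L))² = (-7 + (-3 + r)/((2*L)))² = (-7 + (-3 + r)*(1/(2*L)))² = (-7 + (-3 + r)/(2*L))²)
A(-5, x)² = ((¼)*(-3 - 5 - 14*1)²/1²)² = ((¼)*1*(-3 - 5 - 14)²)² = ((¼)*1*(-22)²)² = ((¼)*1*484)² = 121² = 14641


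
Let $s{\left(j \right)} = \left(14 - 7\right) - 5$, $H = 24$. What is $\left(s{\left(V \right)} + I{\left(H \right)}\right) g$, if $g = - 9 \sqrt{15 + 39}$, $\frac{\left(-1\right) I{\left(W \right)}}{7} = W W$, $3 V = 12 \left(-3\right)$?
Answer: $108810 \sqrt{6} \approx 2.6653 \cdot 10^{5}$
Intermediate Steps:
$V = -12$ ($V = \frac{12 \left(-3\right)}{3} = \frac{1}{3} \left(-36\right) = -12$)
$s{\left(j \right)} = 2$ ($s{\left(j \right)} = 7 - 5 = 2$)
$I{\left(W \right)} = - 7 W^{2}$ ($I{\left(W \right)} = - 7 W W = - 7 W^{2}$)
$g = - 27 \sqrt{6}$ ($g = - 9 \sqrt{54} = - 9 \cdot 3 \sqrt{6} = - 27 \sqrt{6} \approx -66.136$)
$\left(s{\left(V \right)} + I{\left(H \right)}\right) g = \left(2 - 7 \cdot 24^{2}\right) \left(- 27 \sqrt{6}\right) = \left(2 - 4032\right) \left(- 27 \sqrt{6}\right) = - 4030 \left(- 27 \sqrt{6}\right) = 108810 \sqrt{6}$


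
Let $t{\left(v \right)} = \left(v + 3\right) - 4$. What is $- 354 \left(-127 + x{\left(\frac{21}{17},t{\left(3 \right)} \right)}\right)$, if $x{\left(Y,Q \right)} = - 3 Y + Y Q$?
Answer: $\frac{771720}{17} \approx 45395.0$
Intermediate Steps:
$t{\left(v \right)} = -1 + v$ ($t{\left(v \right)} = \left(3 + v\right) - 4 = -1 + v$)
$x{\left(Y,Q \right)} = - 3 Y + Q Y$
$- 354 \left(-127 + x{\left(\frac{21}{17},t{\left(3 \right)} \right)}\right) = - 354 \left(-127 + \frac{21}{17} \left(-3 + \left(-1 + 3\right)\right)\right) = - 354 \left(-127 + 21 \cdot \frac{1}{17} \left(-3 + 2\right)\right) = - 354 \left(-127 + \frac{21}{17} \left(-1\right)\right) = - 354 \left(-127 - \frac{21}{17}\right) = \left(-354\right) \left(- \frac{2180}{17}\right) = \frac{771720}{17}$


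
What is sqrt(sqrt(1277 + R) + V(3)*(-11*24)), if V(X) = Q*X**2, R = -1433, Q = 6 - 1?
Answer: sqrt(-11880 + 2*I*sqrt(39)) ≈ 0.0573 + 109.0*I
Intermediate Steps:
Q = 5
V(X) = 5*X**2
sqrt(sqrt(1277 + R) + V(3)*(-11*24)) = sqrt(sqrt(1277 - 1433) + (5*3**2)*(-11*24)) = sqrt(sqrt(-156) + (5*9)*(-264)) = sqrt(2*I*sqrt(39) + 45*(-264)) = sqrt(2*I*sqrt(39) - 11880) = sqrt(-11880 + 2*I*sqrt(39))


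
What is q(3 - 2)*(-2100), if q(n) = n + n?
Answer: -4200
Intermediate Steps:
q(n) = 2*n
q(3 - 2)*(-2100) = (2*(3 - 2))*(-2100) = (2*1)*(-2100) = 2*(-2100) = -4200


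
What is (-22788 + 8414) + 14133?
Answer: -241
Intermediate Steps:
(-22788 + 8414) + 14133 = -14374 + 14133 = -241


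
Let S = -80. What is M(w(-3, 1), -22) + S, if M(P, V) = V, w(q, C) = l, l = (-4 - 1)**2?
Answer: -102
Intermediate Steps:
l = 25 (l = (-5)**2 = 25)
w(q, C) = 25
M(w(-3, 1), -22) + S = -22 - 80 = -102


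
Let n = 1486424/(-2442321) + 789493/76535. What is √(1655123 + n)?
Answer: √6425633808460064407244477470/62307679245 ≈ 1286.5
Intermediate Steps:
n = 1814431872413/186923037735 (n = 1486424*(-1/2442321) + 789493*(1/76535) = -1486424/2442321 + 789493/76535 = 1814431872413/186923037735 ≈ 9.7068)
√(1655123 + n) = √(1655123 + 1814431872413/186923037735) = √(309382433416938818/186923037735) = √6425633808460064407244477470/62307679245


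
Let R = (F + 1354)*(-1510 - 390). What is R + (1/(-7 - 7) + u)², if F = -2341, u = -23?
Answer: 367663129/196 ≈ 1.8758e+6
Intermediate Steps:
R = 1875300 (R = (-2341 + 1354)*(-1510 - 390) = -987*(-1900) = 1875300)
R + (1/(-7 - 7) + u)² = 1875300 + (1/(-7 - 7) - 23)² = 1875300 + (1/(-14) - 23)² = 1875300 + (-1/14 - 23)² = 1875300 + (-323/14)² = 1875300 + 104329/196 = 367663129/196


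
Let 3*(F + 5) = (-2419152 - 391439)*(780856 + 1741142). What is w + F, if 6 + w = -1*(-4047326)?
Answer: -2362764246291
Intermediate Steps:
w = 4047320 (w = -6 - 1*(-4047326) = -6 + 4047326 = 4047320)
F = -2362768293611 (F = -5 + ((-2419152 - 391439)*(780856 + 1741142))/3 = -5 + (-2810591*2521998)/3 = -5 + (⅓)*(-7088304880818) = -5 - 2362768293606 = -2362768293611)
w + F = 4047320 - 2362768293611 = -2362764246291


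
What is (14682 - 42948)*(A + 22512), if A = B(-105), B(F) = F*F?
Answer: -947956842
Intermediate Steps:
B(F) = F²
A = 11025 (A = (-105)² = 11025)
(14682 - 42948)*(A + 22512) = (14682 - 42948)*(11025 + 22512) = -28266*33537 = -947956842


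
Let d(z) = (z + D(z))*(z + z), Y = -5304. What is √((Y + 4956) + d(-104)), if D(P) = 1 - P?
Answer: 2*I*√139 ≈ 23.58*I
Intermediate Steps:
d(z) = 2*z (d(z) = (z + (1 - z))*(z + z) = 1*(2*z) = 2*z)
√((Y + 4956) + d(-104)) = √((-5304 + 4956) + 2*(-104)) = √(-348 - 208) = √(-556) = 2*I*√139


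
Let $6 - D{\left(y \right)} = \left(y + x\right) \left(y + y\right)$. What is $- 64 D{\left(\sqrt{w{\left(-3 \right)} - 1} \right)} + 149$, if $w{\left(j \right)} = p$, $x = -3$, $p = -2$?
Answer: $-619 - 384 i \sqrt{3} \approx -619.0 - 665.11 i$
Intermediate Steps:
$w{\left(j \right)} = -2$
$D{\left(y \right)} = 6 - 2 y \left(-3 + y\right)$ ($D{\left(y \right)} = 6 - \left(y - 3\right) \left(y + y\right) = 6 - \left(-3 + y\right) 2 y = 6 - 2 y \left(-3 + y\right)$)
$- 64 D{\left(\sqrt{w{\left(-3 \right)} - 1} \right)} + 149 = - 64 \left(6 - 2 \left(\sqrt{-2 - 1}\right)^{2} + 6 \sqrt{-2 - 1}\right) + 149 = - 64 \left(6 - 2 \left(\sqrt{-3}\right)^{2} + 6 \sqrt{-3}\right) + 149 = - 64 \left(6 - 2 \left(i \sqrt{3}\right)^{2} + 6 i \sqrt{3}\right) + 149 = - 64 \left(6 - -6 + 6 i \sqrt{3}\right) + 149 = - 64 \left(6 + 6 + 6 i \sqrt{3}\right) + 149 = - 64 \left(12 + 6 i \sqrt{3}\right) + 149 = \left(-768 - 384 i \sqrt{3}\right) + 149 = -619 - 384 i \sqrt{3}$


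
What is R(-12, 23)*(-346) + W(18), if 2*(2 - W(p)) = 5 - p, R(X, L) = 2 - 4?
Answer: 1401/2 ≈ 700.50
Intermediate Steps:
R(X, L) = -2
W(p) = -½ + p/2 (W(p) = 2 - (5 - p)/2 = 2 + (-5/2 + p/2) = -½ + p/2)
R(-12, 23)*(-346) + W(18) = -2*(-346) + (-½ + (½)*18) = 692 + (-½ + 9) = 692 + 17/2 = 1401/2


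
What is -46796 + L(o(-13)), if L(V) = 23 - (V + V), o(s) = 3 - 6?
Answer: -46767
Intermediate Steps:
o(s) = -3
L(V) = 23 - 2*V
-46796 + L(o(-13)) = -46796 + (23 - 2*(-3)) = -46796 + (23 + 6) = -46796 + 29 = -46767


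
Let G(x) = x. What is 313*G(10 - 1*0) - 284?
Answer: 2846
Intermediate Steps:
313*G(10 - 1*0) - 284 = 313*(10 - 1*0) - 284 = 313*(10 + 0) - 284 = 313*10 - 284 = 3130 - 284 = 2846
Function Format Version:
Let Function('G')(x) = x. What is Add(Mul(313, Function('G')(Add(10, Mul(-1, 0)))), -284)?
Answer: 2846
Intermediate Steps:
Add(Mul(313, Function('G')(Add(10, Mul(-1, 0)))), -284) = Add(Mul(313, Add(10, Mul(-1, 0))), -284) = Add(Mul(313, Add(10, 0)), -284) = Add(Mul(313, 10), -284) = Add(3130, -284) = 2846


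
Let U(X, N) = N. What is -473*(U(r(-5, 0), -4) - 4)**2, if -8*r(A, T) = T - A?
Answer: -30272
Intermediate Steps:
r(A, T) = -T/8 + A/8 (r(A, T) = -(T - A)/8 = -T/8 + A/8)
-473*(U(r(-5, 0), -4) - 4)**2 = -473*(-4 - 4)**2 = -473*(-8)**2 = -473*64 = -30272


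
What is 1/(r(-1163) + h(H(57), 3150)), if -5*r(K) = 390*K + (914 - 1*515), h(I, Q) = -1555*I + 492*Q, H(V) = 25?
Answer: 5/8007796 ≈ 6.2439e-7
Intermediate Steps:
r(K) = -399/5 - 78*K (r(K) = -(390*K + (914 - 1*515))/5 = -(390*K + (914 - 515))/5 = -(390*K + 399)/5 = -(399 + 390*K)/5 = -399/5 - 78*K)
1/(r(-1163) + h(H(57), 3150)) = 1/((-399/5 - 78*(-1163)) + (-1555*25 + 492*3150)) = 1/((-399/5 + 90714) + (-38875 + 1549800)) = 1/(453171/5 + 1510925) = 1/(8007796/5) = 5/8007796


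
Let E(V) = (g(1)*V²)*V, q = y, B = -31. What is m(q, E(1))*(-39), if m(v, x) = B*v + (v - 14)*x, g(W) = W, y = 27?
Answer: 32136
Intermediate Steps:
q = 27
E(V) = V³ (E(V) = (1*V²)*V = V²*V = V³)
m(v, x) = -31*v + x*(-14 + v) (m(v, x) = -31*v + (v - 14)*x = -31*v + (-14 + v)*x = -31*v + x*(-14 + v))
m(q, E(1))*(-39) = (-31*27 - 14*1³ + 27*1³)*(-39) = (-837 - 14*1 + 27*1)*(-39) = (-837 - 14 + 27)*(-39) = -824*(-39) = 32136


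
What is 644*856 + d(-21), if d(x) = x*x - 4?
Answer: 551701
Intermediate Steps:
d(x) = -4 + x² (d(x) = x² - 4 = -4 + x²)
644*856 + d(-21) = 644*856 + (-4 + (-21)²) = 551264 + (-4 + 441) = 551264 + 437 = 551701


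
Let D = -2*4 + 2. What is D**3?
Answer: -216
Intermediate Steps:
D = -6 (D = -8 + 2 = -6)
D**3 = (-6)**3 = -216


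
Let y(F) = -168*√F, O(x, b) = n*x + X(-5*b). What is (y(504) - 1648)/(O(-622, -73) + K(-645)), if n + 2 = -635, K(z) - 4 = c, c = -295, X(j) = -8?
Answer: -1648/395915 - 1008*√14/395915 ≈ -0.013689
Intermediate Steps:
K(z) = -291 (K(z) = 4 - 295 = -291)
n = -637 (n = -2 - 635 = -637)
O(x, b) = -8 - 637*x (O(x, b) = -637*x - 8 = -8 - 637*x)
(y(504) - 1648)/(O(-622, -73) + K(-645)) = (-1008*√14 - 1648)/((-8 - 637*(-622)) - 291) = (-1008*√14 - 1648)/((-8 + 396214) - 291) = (-1008*√14 - 1648)/(396206 - 291) = (-1648 - 1008*√14)/395915 = (-1648 - 1008*√14)*(1/395915) = -1648/395915 - 1008*√14/395915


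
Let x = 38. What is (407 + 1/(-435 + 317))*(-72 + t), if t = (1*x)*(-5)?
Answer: -6291275/59 ≈ -1.0663e+5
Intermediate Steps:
t = -190 (t = (1*38)*(-5) = 38*(-5) = -190)
(407 + 1/(-435 + 317))*(-72 + t) = (407 + 1/(-435 + 317))*(-72 - 190) = (407 + 1/(-118))*(-262) = (407 - 1/118)*(-262) = (48025/118)*(-262) = -6291275/59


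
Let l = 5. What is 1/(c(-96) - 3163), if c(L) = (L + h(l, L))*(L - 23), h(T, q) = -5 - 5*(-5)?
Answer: 1/5881 ≈ 0.00017004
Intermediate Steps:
h(T, q) = 20 (h(T, q) = -5 + 25 = 20)
c(L) = (-23 + L)*(20 + L) (c(L) = (L + 20)*(L - 23) = (20 + L)*(-23 + L) = (-23 + L)*(20 + L))
1/(c(-96) - 3163) = 1/((-460 + (-96)² - 3*(-96)) - 3163) = 1/((-460 + 9216 + 288) - 3163) = 1/(9044 - 3163) = 1/5881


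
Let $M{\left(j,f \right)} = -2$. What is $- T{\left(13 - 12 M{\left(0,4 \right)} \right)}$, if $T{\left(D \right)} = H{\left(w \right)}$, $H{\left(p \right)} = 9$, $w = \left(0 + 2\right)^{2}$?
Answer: $-9$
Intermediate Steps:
$w = 4$ ($w = 2^{2} = 4$)
$T{\left(D \right)} = 9$
$- T{\left(13 - 12 M{\left(0,4 \right)} \right)} = \left(-1\right) 9 = -9$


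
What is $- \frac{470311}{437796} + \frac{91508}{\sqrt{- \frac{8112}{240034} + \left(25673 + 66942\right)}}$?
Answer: $- \frac{470311}{437796} + \frac{91508 \sqrt{1334033409176783}}{11115370399} \approx 299.62$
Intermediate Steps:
$- \frac{470311}{437796} + \frac{91508}{\sqrt{- \frac{8112}{240034} + \left(25673 + 66942\right)}} = \left(-470311\right) \frac{1}{437796} + \frac{91508}{\sqrt{\left(-8112\right) \frac{1}{240034} + 92615}} = - \frac{470311}{437796} + \frac{91508}{\sqrt{- \frac{4056}{120017} + 92615}} = - \frac{470311}{437796} + \frac{91508}{\sqrt{\frac{11115370399}{120017}}} = - \frac{470311}{437796} + \frac{91508}{\frac{1}{120017} \sqrt{1334033409176783}} = - \frac{470311}{437796} + 91508 \frac{\sqrt{1334033409176783}}{11115370399} = - \frac{470311}{437796} + \frac{91508 \sqrt{1334033409176783}}{11115370399}$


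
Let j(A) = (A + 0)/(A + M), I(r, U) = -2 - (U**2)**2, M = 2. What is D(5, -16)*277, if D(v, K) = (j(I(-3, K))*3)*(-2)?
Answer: -27231039/16384 ≈ -1662.1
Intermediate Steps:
I(r, U) = -2 - U**4
j(A) = A/(2 + A) (j(A) = (A + 0)/(A + 2) = A/(2 + A))
D(v, K) = 6*(-2 - K**4)/K**4 (D(v, K) = (((-2 - K**4)/(2 + (-2 - K**4)))*3)*(-2) = (((-2 - K**4)/((-K**4)))*3)*(-2) = (((-2 - K**4)*(-1/K**4))*3)*(-2) = (-(-2 - K**4)/K**4*3)*(-2) = -3*(-2 - K**4)/K**4*(-2) = 6*(-2 - K**4)/K**4)
D(5, -16)*277 = (-6 - 12/(-16)**4)*277 = (-6 - 12*1/65536)*277 = (-6 - 3/16384)*277 = -98307/16384*277 = -27231039/16384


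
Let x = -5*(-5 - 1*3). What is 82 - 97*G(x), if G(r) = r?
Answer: -3798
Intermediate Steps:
x = 40 (x = -5*(-5 - 3) = -5*(-8) = 40)
82 - 97*G(x) = 82 - 97*40 = 82 - 3880 = -3798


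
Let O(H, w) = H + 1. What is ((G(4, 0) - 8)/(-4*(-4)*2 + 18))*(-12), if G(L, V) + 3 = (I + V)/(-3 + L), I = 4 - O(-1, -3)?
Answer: 42/25 ≈ 1.6800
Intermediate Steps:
O(H, w) = 1 + H
I = 4 (I = 4 - (1 - 1) = 4 - 1*0 = 4 + 0 = 4)
G(L, V) = -3 + (4 + V)/(-3 + L)
((G(4, 0) - 8)/(-4*(-4)*2 + 18))*(-12) = (((13 + 0 - 3*4)/(-3 + 4) - 8)/(-4*(-4)*2 + 18))*(-12) = (((13 + 0 - 12)/1 - 8)/(16*2 + 18))*(-12) = ((1*1 - 8)/(32 + 18))*(-12) = ((1 - 8)/50)*(-12) = -7*1/50*(-12) = -7/50*(-12) = 42/25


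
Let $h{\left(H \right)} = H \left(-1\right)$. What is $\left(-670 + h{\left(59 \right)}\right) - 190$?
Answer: $-919$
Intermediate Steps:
$h{\left(H \right)} = - H$
$\left(-670 + h{\left(59 \right)}\right) - 190 = \left(-670 - 59\right) - 190 = -729 - 190 = -919$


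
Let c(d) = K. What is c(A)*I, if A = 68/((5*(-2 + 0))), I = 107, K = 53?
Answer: 5671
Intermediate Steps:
A = -34/5 (A = 68/((5*(-2))) = 68/(-10) = 68*(-⅒) = -34/5 ≈ -6.8000)
c(d) = 53
c(A)*I = 53*107 = 5671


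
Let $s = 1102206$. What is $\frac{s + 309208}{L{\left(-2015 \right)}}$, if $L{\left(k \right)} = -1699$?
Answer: $- \frac{1411414}{1699} \approx -830.73$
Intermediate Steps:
$\frac{s + 309208}{L{\left(-2015 \right)}} = \frac{1102206 + 309208}{-1699} = 1411414 \left(- \frac{1}{1699}\right) = - \frac{1411414}{1699}$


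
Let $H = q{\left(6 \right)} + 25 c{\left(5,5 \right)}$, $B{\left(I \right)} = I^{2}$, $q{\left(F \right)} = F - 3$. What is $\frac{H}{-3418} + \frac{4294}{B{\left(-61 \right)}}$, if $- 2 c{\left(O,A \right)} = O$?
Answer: $\frac{29796583}{25436756} \approx 1.1714$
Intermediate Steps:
$q{\left(F \right)} = -3 + F$
$c{\left(O,A \right)} = - \frac{O}{2}$
$H = - \frac{119}{2}$ ($H = \left(-3 + 6\right) + 25 \left(\left(- \frac{1}{2}\right) 5\right) = 3 + 25 \left(- \frac{5}{2}\right) = 3 - \frac{125}{2} = - \frac{119}{2} \approx -59.5$)
$\frac{H}{-3418} + \frac{4294}{B{\left(-61 \right)}} = - \frac{119}{2 \left(-3418\right)} + \frac{4294}{\left(-61\right)^{2}} = \left(- \frac{119}{2}\right) \left(- \frac{1}{3418}\right) + \frac{4294}{3721} = \frac{119}{6836} + 4294 \cdot \frac{1}{3721} = \frac{119}{6836} + \frac{4294}{3721} = \frac{29796583}{25436756}$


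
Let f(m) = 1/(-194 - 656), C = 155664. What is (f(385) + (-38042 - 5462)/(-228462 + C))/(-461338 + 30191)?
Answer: -18452801/13339321705050 ≈ -1.3833e-6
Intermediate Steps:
f(m) = -1/850 (f(m) = 1/(-850) = -1/850)
(f(385) + (-38042 - 5462)/(-228462 + C))/(-461338 + 30191) = (-1/850 + (-38042 - 5462)/(-228462 + 155664))/(-461338 + 30191) = (-1/850 - 43504/(-72798))/(-431147) = (-1/850 - 43504*(-1/72798))*(-1/431147) = (-1/850 + 21752/36399)*(-1/431147) = (18452801/30939150)*(-1/431147) = -18452801/13339321705050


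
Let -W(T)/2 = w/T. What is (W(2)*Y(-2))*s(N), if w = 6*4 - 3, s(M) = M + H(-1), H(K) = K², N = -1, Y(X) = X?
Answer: 0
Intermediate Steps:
s(M) = 1 + M (s(M) = M + (-1)² = M + 1 = 1 + M)
w = 21 (w = 24 - 3 = 21)
W(T) = -42/T
(W(2)*Y(-2))*s(N) = (-42/2*(-2))*(1 - 1) = (-42*½*(-2))*0 = -21*(-2)*0 = 42*0 = 0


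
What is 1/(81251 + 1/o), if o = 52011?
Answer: 52011/4225945762 ≈ 1.2308e-5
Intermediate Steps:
1/(81251 + 1/o) = 1/(81251 + 1/52011) = 1/(4225945762/52011) = 52011/4225945762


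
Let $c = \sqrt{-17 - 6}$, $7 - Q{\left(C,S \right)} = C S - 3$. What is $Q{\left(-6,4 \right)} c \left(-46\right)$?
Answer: $- 1564 i \sqrt{23} \approx - 7500.7 i$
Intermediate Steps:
$Q{\left(C,S \right)} = 10 - C S$ ($Q{\left(C,S \right)} = 7 - \left(C S - 3\right) = 7 - \left(-3 + C S\right) = 10 - C S$)
$c = i \sqrt{23}$ ($c = \sqrt{-23} = i \sqrt{23} \approx 4.7958 i$)
$Q{\left(-6,4 \right)} c \left(-46\right) = \left(10 - \left(-6\right) 4\right) i \sqrt{23} \left(-46\right) = \left(10 + 24\right) i \sqrt{23} \left(-46\right) = 34 i \sqrt{23} \left(-46\right) = - 1564 i \sqrt{23}$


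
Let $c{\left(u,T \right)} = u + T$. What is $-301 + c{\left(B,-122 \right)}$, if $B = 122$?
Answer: $-301$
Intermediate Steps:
$c{\left(u,T \right)} = T + u$
$-301 + c{\left(B,-122 \right)} = -301 + \left(-122 + 122\right) = -301 + 0 = -301$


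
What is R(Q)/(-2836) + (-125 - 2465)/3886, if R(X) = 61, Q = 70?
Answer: -3791143/5510348 ≈ -0.68800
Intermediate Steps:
R(Q)/(-2836) + (-125 - 2465)/3886 = 61/(-2836) + (-125 - 2465)/3886 = 61*(-1/2836) - 2590*1/3886 = -61/2836 - 1295/1943 = -3791143/5510348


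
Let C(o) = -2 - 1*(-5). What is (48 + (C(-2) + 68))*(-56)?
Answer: -6664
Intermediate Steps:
C(o) = 3 (C(o) = -2 + 5 = 3)
(48 + (C(-2) + 68))*(-56) = (48 + (3 + 68))*(-56) = (48 + 71)*(-56) = 119*(-56) = -6664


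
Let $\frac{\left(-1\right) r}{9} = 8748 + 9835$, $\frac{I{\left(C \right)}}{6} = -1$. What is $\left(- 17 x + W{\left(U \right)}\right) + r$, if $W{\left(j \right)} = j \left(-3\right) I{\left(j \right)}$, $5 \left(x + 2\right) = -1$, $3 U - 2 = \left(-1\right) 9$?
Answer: $- \frac{836258}{5} \approx -1.6725 \cdot 10^{5}$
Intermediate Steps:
$I{\left(C \right)} = -6$ ($I{\left(C \right)} = 6 \left(-1\right) = -6$)
$U = - \frac{7}{3}$ ($U = \frac{2}{3} + \frac{\left(-1\right) 9}{3} = \frac{2}{3} + \frac{1}{3} \left(-9\right) = \frac{2}{3} - 3 = - \frac{7}{3} \approx -2.3333$)
$x = - \frac{11}{5}$ ($x = -2 + \frac{1}{5} \left(-1\right) = -2 - \frac{1}{5} = - \frac{11}{5} \approx -2.2$)
$W{\left(j \right)} = 18 j$ ($W{\left(j \right)} = j \left(-3\right) \left(-6\right) = - 3 j \left(-6\right) = 18 j$)
$r = -167247$ ($r = - 9 \left(8748 + 9835\right) = \left(-9\right) 18583 = -167247$)
$\left(- 17 x + W{\left(U \right)}\right) + r = \left(\left(-17\right) \left(- \frac{11}{5}\right) + 18 \left(- \frac{7}{3}\right)\right) - 167247 = \left(\frac{187}{5} - 42\right) - 167247 = - \frac{23}{5} - 167247 = - \frac{836258}{5}$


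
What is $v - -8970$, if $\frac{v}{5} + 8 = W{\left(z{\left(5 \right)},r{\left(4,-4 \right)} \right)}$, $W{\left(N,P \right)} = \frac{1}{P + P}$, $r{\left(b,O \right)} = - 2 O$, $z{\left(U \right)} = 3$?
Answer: $\frac{142885}{16} \approx 8930.3$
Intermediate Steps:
$W{\left(N,P \right)} = \frac{1}{2 P}$
$v = - \frac{635}{16}$ ($v = -40 + 5 \frac{1}{2 \left(\left(-2\right) \left(-4\right)\right)} = -40 + 5 \frac{1}{2 \cdot 8} = -40 + 5 \cdot \frac{1}{2} \cdot \frac{1}{8} = -40 + 5 \cdot \frac{1}{16} = -40 + \frac{5}{16} = - \frac{635}{16} \approx -39.688$)
$v - -8970 = - \frac{635}{16} - -8970 = - \frac{635}{16} + 8970 = \frac{142885}{16}$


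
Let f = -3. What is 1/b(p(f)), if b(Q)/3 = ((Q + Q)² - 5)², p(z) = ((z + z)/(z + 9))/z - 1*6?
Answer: 27/1234321 ≈ 2.1874e-5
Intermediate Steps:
p(z) = -6 + 2/(9 + z) (p(z) = ((2*z)/(9 + z))/z - 6 = (2*z/(9 + z))/z - 6 = 2/(9 + z) - 6 = -6 + 2/(9 + z))
b(Q) = 3*(-5 + 4*Q²)² (b(Q) = 3*((Q + Q)² - 5)² = 3*((2*Q)² - 5)² = 3*(4*Q² - 5)² = 3*(-5 + 4*Q²)²)
1/b(p(f)) = 1/(3*(-5 + 4*(2*(-26 - 3*(-3))/(9 - 3))²)²) = 1/(3*(-5 + 4*(2*(-26 + 9)/6)²)²) = 1/(3*(-5 + 4*(2*(⅙)*(-17))²)²) = 1/(3*(-5 + 4*(-17/3)²)²) = 1/(3*(-5 + 4*(289/9))²) = 1/(3*(-5 + 1156/9)²) = 1/(3*(1111/9)²) = 1/(3*(1234321/81)) = 1/(1234321/27) = 27/1234321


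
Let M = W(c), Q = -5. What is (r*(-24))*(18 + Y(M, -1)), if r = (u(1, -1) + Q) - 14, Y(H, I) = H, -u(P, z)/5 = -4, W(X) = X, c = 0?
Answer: -432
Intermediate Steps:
M = 0
u(P, z) = 20 (u(P, z) = -5*(-4) = 20)
r = 1 (r = (20 - 5) - 14 = 15 - 14 = 1)
(r*(-24))*(18 + Y(M, -1)) = (1*(-24))*(18 + 0) = -24*18 = -432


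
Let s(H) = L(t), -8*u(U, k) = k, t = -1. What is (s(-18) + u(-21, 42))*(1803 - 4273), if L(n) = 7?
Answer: -8645/2 ≈ -4322.5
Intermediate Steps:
u(U, k) = -k/8
s(H) = 7
(s(-18) + u(-21, 42))*(1803 - 4273) = (7 - ⅛*42)*(1803 - 4273) = (7 - 21/4)*(-2470) = (7/4)*(-2470) = -8645/2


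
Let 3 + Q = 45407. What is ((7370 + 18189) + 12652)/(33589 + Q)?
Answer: 12737/26331 ≈ 0.48373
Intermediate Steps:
Q = 45404 (Q = -3 + 45407 = 45404)
((7370 + 18189) + 12652)/(33589 + Q) = ((7370 + 18189) + 12652)/(33589 + 45404) = (25559 + 12652)/78993 = 38211*(1/78993) = 12737/26331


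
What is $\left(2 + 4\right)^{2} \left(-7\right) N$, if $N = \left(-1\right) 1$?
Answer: $252$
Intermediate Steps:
$N = -1$
$\left(2 + 4\right)^{2} \left(-7\right) N = \left(2 + 4\right)^{2} \left(-7\right) \left(-1\right) = 6^{2} \left(-7\right) \left(-1\right) = 36 \left(-7\right) \left(-1\right) = \left(-252\right) \left(-1\right) = 252$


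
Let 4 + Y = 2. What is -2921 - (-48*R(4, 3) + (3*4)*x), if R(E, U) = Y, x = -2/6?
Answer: -3013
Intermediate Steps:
x = -⅓ (x = -2*⅙ = -⅓ ≈ -0.33333)
Y = -2 (Y = -4 + 2 = -2)
R(E, U) = -2
-2921 - (-48*R(4, 3) + (3*4)*x) = -2921 - (-48*(-2) + (3*4)*(-⅓)) = -2921 - (96 + 12*(-⅓)) = -2921 - (96 - 4) = -2921 - 1*92 = -2921 - 92 = -3013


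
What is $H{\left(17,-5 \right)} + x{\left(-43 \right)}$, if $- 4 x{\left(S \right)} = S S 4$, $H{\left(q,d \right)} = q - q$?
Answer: $-1849$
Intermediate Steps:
$H{\left(q,d \right)} = 0$
$x{\left(S \right)} = - S^{2}$ ($x{\left(S \right)} = - \frac{S S 4}{4} = - \frac{S^{2} \cdot 4}{4} = - \frac{4 S^{2}}{4} = - S^{2}$)
$H{\left(17,-5 \right)} + x{\left(-43 \right)} = 0 - \left(-43\right)^{2} = 0 - 1849 = -1849$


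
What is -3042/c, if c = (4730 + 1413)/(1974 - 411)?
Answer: -4754646/6143 ≈ -773.99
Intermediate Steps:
c = 6143/1563 ≈ 3.9303
-3042/c = -3042/6143/1563 = -3042*1563/6143 = -4754646/6143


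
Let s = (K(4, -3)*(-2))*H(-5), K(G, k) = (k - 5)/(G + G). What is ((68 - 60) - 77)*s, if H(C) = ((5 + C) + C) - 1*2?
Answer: 966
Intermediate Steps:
H(C) = 3 + 2*C (H(C) = (5 + 2*C) - 2 = 3 + 2*C)
K(G, k) = (-5 + k)/(2*G) (K(G, k) = (-5 + k)/((2*G)) = (-5 + k)*(1/(2*G)) = (-5 + k)/(2*G))
s = -14 (s = (((½)*(-5 - 3)/4)*(-2))*(3 + 2*(-5)) = (((½)*(¼)*(-8))*(-2))*(3 - 10) = -1*(-2)*(-7) = 2*(-7) = -14)
((68 - 60) - 77)*s = ((68 - 60) - 77)*(-14) = (8 - 77)*(-14) = -69*(-14) = 966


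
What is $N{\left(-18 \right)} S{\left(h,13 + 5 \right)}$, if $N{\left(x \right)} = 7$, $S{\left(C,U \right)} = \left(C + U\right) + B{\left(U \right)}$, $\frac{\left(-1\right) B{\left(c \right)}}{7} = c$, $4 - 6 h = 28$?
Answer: $-784$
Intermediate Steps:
$h = -4$ ($h = \frac{2}{3} - \frac{14}{3} = -4$)
$B{\left(c \right)} = - 7 c$
$S{\left(C,U \right)} = C - 6 U$ ($S{\left(C,U \right)} = \left(C + U\right) - 7 U = C - 6 U$)
$N{\left(-18 \right)} S{\left(h,13 + 5 \right)} = 7 \left(-4 - 6 \left(13 + 5\right)\right) = 7 \left(-4 - 108\right) = 7 \left(-112\right) = -784$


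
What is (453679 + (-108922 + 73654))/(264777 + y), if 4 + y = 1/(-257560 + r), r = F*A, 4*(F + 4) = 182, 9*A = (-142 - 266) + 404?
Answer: 969962890666/613798357229 ≈ 1.5803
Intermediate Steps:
A = -4/9 (A = ((-142 - 266) + 404)/9 = (-408 + 404)/9 = (⅑)*(-4) = -4/9 ≈ -0.44444)
F = 83/2 (F = -4 + (¼)*182 = -4 + 91/2 = 83/2 ≈ 41.500)
r = -166/9 (r = (83/2)*(-4/9) = -166/9 ≈ -18.444)
y = -9272833/2318206 (y = -4 + 1/(-257560 - 166/9) = -4 + 1/(-2318206/9) = -4 - 9/2318206 = -9272833/2318206 ≈ -4.0000)
(453679 + (-108922 + 73654))/(264777 + y) = (453679 + (-108922 + 73654))/(264777 - 9272833/2318206) = (453679 - 35268)/(613798357229/2318206) = 418411*(2318206/613798357229) = 969962890666/613798357229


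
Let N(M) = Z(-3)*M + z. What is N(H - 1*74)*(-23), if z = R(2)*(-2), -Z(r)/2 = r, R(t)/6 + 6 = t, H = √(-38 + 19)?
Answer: 9108 - 138*I*√19 ≈ 9108.0 - 601.53*I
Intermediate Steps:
H = I*√19 (H = √(-19) = I*√19 ≈ 4.3589*I)
R(t) = -36 + 6*t
Z(r) = -2*r
z = 48 (z = (-36 + 6*2)*(-2) = (-36 + 12)*(-2) = -24*(-2) = 48)
N(M) = 48 + 6*M (N(M) = (-2*(-3))*M + 48 = 6*M + 48 = 48 + 6*M)
N(H - 1*74)*(-23) = (48 + 6*(I*√19 - 1*74))*(-23) = (48 + 6*(I*√19 - 74))*(-23) = (48 + 6*(-74 + I*√19))*(-23) = (48 + (-444 + 6*I*√19))*(-23) = (-396 + 6*I*√19)*(-23) = 9108 - 138*I*√19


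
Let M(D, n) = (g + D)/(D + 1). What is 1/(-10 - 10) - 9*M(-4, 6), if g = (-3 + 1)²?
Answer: -1/20 ≈ -0.050000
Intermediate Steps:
g = 4 (g = (-2)² = 4)
M(D, n) = (4 + D)/(1 + D) (M(D, n) = (4 + D)/(D + 1) = (4 + D)/(1 + D))
1/(-10 - 10) - 9*M(-4, 6) = 1/(-10 - 10) - 9*(4 - 4)/(1 - 4) = 1/(-20) - 9*0/(-3) = -1/20 - (-3)*0 = -1/20 - 9*0 = -1/20 + 0 = -1/20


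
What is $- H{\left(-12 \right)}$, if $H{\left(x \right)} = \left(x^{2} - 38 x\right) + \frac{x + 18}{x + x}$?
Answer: $- \frac{2399}{4} \approx -599.75$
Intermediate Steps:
$H{\left(x \right)} = x^{2} - 38 x + \frac{18 + x}{2 x}$ ($H{\left(x \right)} = \left(x^{2} - 38 x\right) + \frac{18 + x}{2 x} = x^{2} - 38 x + \frac{18 + x}{2 x}$)
$- H{\left(-12 \right)} = - (\frac{1}{2} + \left(-12\right)^{2} - -456 + \frac{9}{-12}) = - (\frac{1}{2} + 144 + 456 + 9 \left(- \frac{1}{12}\right)) = - (\frac{1}{2} + 144 + 456 - \frac{3}{4}) = \left(-1\right) \frac{2399}{4} = - \frac{2399}{4}$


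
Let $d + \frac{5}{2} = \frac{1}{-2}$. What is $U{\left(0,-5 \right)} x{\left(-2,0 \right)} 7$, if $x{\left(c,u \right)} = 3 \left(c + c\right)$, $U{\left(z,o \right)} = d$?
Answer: $252$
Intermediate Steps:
$d = -3$ ($d = - \frac{5}{2} + \frac{1}{-2} = - \frac{5}{2} - \frac{1}{2} = -3$)
$U{\left(z,o \right)} = -3$
$x{\left(c,u \right)} = 6 c$ ($x{\left(c,u \right)} = 3 \cdot 2 c = 6 c$)
$U{\left(0,-5 \right)} x{\left(-2,0 \right)} 7 = - 3 \cdot 6 \left(-2\right) 7 = \left(-3\right) \left(-12\right) 7 = 36 \cdot 7 = 252$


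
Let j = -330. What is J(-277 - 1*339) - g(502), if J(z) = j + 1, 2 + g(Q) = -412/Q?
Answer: -81871/251 ≈ -326.18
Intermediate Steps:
g(Q) = -2 - 412/Q
J(z) = -329 (J(z) = -330 + 1 = -329)
J(-277 - 1*339) - g(502) = -329 - (-2 - 412/502) = -329 - (-2 - 412*1/502) = -329 - (-2 - 206/251) = -329 - 1*(-708/251) = -329 + 708/251 = -81871/251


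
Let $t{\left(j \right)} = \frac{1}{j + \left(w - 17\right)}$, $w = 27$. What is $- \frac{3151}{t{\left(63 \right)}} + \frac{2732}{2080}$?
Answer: $- \frac{119611277}{520} \approx -2.3002 \cdot 10^{5}$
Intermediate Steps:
$t{\left(j \right)} = \frac{1}{10 + j}$ ($t{\left(j \right)} = \frac{1}{j + \left(27 - 17\right)} = \frac{1}{j + 10} = \frac{1}{10 + j}$)
$- \frac{3151}{t{\left(63 \right)}} + \frac{2732}{2080} = - \frac{3151}{\frac{1}{10 + 63}} + \frac{2732}{2080} = - \frac{3151}{\frac{1}{73}} + 2732 \cdot \frac{1}{2080} = - 3151 \frac{1}{\frac{1}{73}} + \frac{683}{520} = \left(-3151\right) 73 + \frac{683}{520} = -230023 + \frac{683}{520} = - \frac{119611277}{520}$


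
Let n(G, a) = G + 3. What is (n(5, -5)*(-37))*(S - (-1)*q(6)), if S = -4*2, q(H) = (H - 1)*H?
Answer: -6512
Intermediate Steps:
n(G, a) = 3 + G
q(H) = H*(-1 + H) (q(H) = (-1 + H)*H = H*(-1 + H))
S = -8
(n(5, -5)*(-37))*(S - (-1)*q(6)) = ((3 + 5)*(-37))*(-8 - (-1)*6*(-1 + 6)) = (8*(-37))*(-8 - (-1)*6*5) = -296*(-8 - (-1)*30) = -296*(-8 - 1*(-30)) = -296*(-8 + 30) = -296*22 = -6512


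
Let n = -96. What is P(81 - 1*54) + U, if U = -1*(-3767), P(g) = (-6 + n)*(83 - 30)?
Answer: -1639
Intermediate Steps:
P(g) = -5406 (P(g) = (-6 - 96)*(83 - 30) = -102*53 = -5406)
U = 3767
P(81 - 1*54) + U = -5406 + 3767 = -1639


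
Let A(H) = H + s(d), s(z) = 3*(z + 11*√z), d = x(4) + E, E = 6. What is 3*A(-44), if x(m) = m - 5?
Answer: -87 + 99*√5 ≈ 134.37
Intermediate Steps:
x(m) = -5 + m
d = 5 (d = (-5 + 4) + 6 = -1 + 6 = 5)
s(z) = 3*z + 33*√z
A(H) = 15 + H + 33*√5 (A(H) = H + (3*5 + 33*√5) = H + (15 + 33*√5) = 15 + H + 33*√5)
3*A(-44) = 3*(15 - 44 + 33*√5) = 3*(-29 + 33*√5) = -87 + 99*√5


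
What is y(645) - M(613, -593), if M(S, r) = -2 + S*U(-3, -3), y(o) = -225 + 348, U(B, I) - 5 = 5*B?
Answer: 6255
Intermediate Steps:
U(B, I) = 5 + 5*B
y(o) = 123
M(S, r) = -2 - 10*S (M(S, r) = -2 + S*(5 + 5*(-3)) = -2 + S*(5 - 15) = -2 + S*(-10) = -2 - 10*S)
y(645) - M(613, -593) = 123 - (-2 - 10*613) = 123 - (-2 - 6130) = 123 - 1*(-6132) = 123 + 6132 = 6255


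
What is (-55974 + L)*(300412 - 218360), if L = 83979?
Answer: 2297866260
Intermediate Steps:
(-55974 + L)*(300412 - 218360) = (-55974 + 83979)*(300412 - 218360) = 28005*82052 = 2297866260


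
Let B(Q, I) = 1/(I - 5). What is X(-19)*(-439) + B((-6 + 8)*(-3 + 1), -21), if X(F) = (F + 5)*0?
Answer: -1/26 ≈ -0.038462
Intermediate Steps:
X(F) = 0 (X(F) = (5 + F)*0 = 0)
B(Q, I) = 1/(-5 + I)
X(-19)*(-439) + B((-6 + 8)*(-3 + 1), -21) = 0*(-439) + 1/(-5 - 21) = 0 + 1/(-26) = 0 - 1/26 = -1/26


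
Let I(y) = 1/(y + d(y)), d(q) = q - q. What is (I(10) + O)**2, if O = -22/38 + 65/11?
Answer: 128799801/4368100 ≈ 29.486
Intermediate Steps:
d(q) = 0
I(y) = 1/y (I(y) = 1/(y + 0) = 1/y)
O = 1114/209 (O = -22*1/38 + 65*(1/11) = -11/19 + 65/11 = 1114/209 ≈ 5.3301)
(I(10) + O)**2 = (1/10 + 1114/209)**2 = (11349/2090)**2 = 128799801/4368100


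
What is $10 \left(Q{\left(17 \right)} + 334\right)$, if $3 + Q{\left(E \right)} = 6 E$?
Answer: $4330$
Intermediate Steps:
$Q{\left(E \right)} = -3 + 6 E$
$10 \left(Q{\left(17 \right)} + 334\right) = 10 \left(\left(-3 + 6 \cdot 17\right) + 334\right) = 10 \left(\left(-3 + 102\right) + 334\right) = 10 \left(99 + 334\right) = 10 \cdot 433 = 4330$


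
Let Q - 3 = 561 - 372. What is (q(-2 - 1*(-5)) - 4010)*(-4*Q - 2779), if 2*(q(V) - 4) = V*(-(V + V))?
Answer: 14241205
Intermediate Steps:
Q = 192 (Q = 3 + (561 - 372) = 3 + 189 = 192)
q(V) = 4 - V² (q(V) = 4 + (V*(-(V + V)))/2 = 4 + (V*(-2*V))/2 = 4 + (-2*V²)/2 = 4 - V²)
(q(-2 - 1*(-5)) - 4010)*(-4*Q - 2779) = ((4 - (-2 - 1*(-5))²) - 4010)*(-4*192 - 2779) = ((4 - (-2 + 5)²) - 4010)*(-768 - 2779) = ((4 - 1*3²) - 4010)*(-3547) = ((4 - 1*9) - 4010)*(-3547) = ((4 - 9) - 4010)*(-3547) = (-5 - 4010)*(-3547) = -4015*(-3547) = 14241205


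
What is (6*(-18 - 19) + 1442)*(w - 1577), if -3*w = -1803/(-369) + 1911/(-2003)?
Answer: -1423179396580/739107 ≈ -1.9255e+6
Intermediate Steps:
w = -968750/739107 (w = -(-1803/(-369) + 1911/(-2003))/3 = -(-1803*(-1/369) + 1911*(-1/2003))/3 = -(601/123 - 1911/2003)/3 = -1/3*968750/246369 = -968750/739107 ≈ -1.3107)
(6*(-18 - 19) + 1442)*(w - 1577) = (6*(-18 - 19) + 1442)*(-968750/739107 - 1577) = (6*(-37) + 1442)*(-1166540489/739107) = (-222 + 1442)*(-1166540489/739107) = 1220*(-1166540489/739107) = -1423179396580/739107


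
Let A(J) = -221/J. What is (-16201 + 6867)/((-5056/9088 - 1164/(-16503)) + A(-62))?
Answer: -8693329318/2867393 ≈ -3031.8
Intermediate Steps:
(-16201 + 6867)/((-5056/9088 - 1164/(-16503)) + A(-62)) = (-16201 + 6867)/((-5056/9088 - 1164/(-16503)) - 221/(-62)) = -9334/((-5056*1/9088 - 1164*(-1/16503)) - 221*(-1/62)) = -9334/((-79/142 + 388/5501) + 221/62) = -9334/(-379483/781142 + 221/62) = -9334/37276109/12107701 = -9334*12107701/37276109 = -8693329318/2867393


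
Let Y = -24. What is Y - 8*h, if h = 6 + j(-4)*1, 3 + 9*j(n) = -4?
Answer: -592/9 ≈ -65.778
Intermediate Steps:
j(n) = -7/9 (j(n) = -1/3 + (1/9)*(-4) = -1/3 - 4/9 = -7/9)
h = 47/9 (h = 6 - 7/9*1 = 6 - 7/9 = 47/9 ≈ 5.2222)
Y - 8*h = -24 - 8*47/9 = -24 - 376/9 = -592/9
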